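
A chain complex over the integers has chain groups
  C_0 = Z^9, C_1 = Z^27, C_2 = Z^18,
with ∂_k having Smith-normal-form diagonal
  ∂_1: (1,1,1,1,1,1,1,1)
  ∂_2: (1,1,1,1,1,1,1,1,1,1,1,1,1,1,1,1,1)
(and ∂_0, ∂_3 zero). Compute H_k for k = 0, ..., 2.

H_0: b_0 = 9 − 0 − 8 = 1; torsion from ∂_1 factors > 1: none. So H_0 = Z.
H_1: b_1 = 27 − 8 − 17 = 2; torsion from ∂_2 factors > 1: none. So H_1 = Z^2.
H_2: b_2 = 18 − 17 − 0 = 1; torsion from ∂_3 factors > 1: none. So H_2 = Z.

H_0 = Z,  H_1 = Z^2,  H_2 = Z.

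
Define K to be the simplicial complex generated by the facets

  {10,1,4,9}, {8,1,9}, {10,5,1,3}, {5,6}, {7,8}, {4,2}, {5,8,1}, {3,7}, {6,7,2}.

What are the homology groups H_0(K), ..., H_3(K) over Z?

H_0 = Z,  H_1 = Z^3,  H_2 = 0,  H_3 = 0.

Take the total order 1 < 2 < 3 < 4 < 5 < 6 < 7 < 8 < 9 < 10 on the vertex set. Then K (dimension 3) consists of the simplices:

  0-simplices (10): [1], [2], [3], [4], [5], [6], [7], [8], [9], [10]
  1-simplices (21): [1,3], [1,4], [1,5], [1,8], [1,9], [1,10], [2,4], [2,6], [2,7], [3,5], [3,7], [3,10], [4,9], [4,10], [5,6], [5,8], [5,10], [6,7], [7,8], [8,9], [9,10]
  2-simplices (11): [1,3,5], [1,3,10], [1,4,9], [1,4,10], [1,5,8], [1,5,10], [1,8,9], [1,9,10], [2,6,7], [3,5,10], [4,9,10]
  3-simplices (2): [1,3,5,10], [1,4,9,10]

Hence C_0 ≅ Z^10, C_1 ≅ Z^21, C_2 ≅ Z^11, C_3 ≅ Z^2.

Boundary ∂_1: C_1 → C_0 maps an edge to its endpoints' difference, ∂[p,q] = q − p.
The resulting 10×21 matrix has rank 9, and its Smith normal form has invariant factors (1,1,1,1,1,1,1,1,1).

∂_2: C_2 → C_1 acts by ∂[p,q,r] = [q,r] − [p,r] + [p,q]. For instance
  ∂[4,9,10] = [9,10] − [4,10] + [4,9],
  ∂[1,5,10] = [5,10] − [1,10] + [1,5].
This gives a 21×11 integer matrix of rank 9; reducing to Smith normal form yields diagonal entries (1,1,1,1,1,1,1,1,1).

The boundary map ∂_3: C_3 → C_2 sends each 3-simplex σ to the alternating sum Σ_i (−1)^i (σ with its i-th vertex removed). For instance
  ∂[1,4,9,10] = [4,9,10] − [1,9,10] + [1,4,10] − [1,4,9],
  ∂[1,3,5,10] = [3,5,10] − [1,5,10] + [1,3,10] − [1,3,5].
This gives a 11×2 integer matrix of rank 2; reducing to Smith normal form yields diagonal entries (1,1).

Reading off H_k = ker ∂_k / im ∂_{k+1}:

  H_0: rank C_0 − rank ∂_1 = 10 − 9 = 1, and the invariant factors of ∂_1 are all 1, so H_0 = Z.
  H_1: rank ker ∂_1 − rank ∂_2 = (21 − 9) − 9 = 3, and the invariant factors of ∂_2 are all 1, so H_1 = Z^3.
  H_2: rank ker ∂_2 − rank ∂_3 = (11 − 9) − 2 = 0, and the invariant factors of ∂_3 are all 1, so H_2 = 0.
  H_3: rank ker ∂_3 − rank ∂_4 = (2 − 2) − 0 = 0, and there is no ∂_4, so H_3 = 0.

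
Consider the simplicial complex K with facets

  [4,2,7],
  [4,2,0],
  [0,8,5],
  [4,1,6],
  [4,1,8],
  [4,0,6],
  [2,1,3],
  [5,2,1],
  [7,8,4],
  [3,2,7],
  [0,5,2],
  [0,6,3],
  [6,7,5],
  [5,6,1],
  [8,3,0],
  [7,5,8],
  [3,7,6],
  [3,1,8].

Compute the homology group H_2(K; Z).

We work with the vertex ordering 0 < 1 < 2 < 3 < 4 < 5 < 6 < 7 < 8. The simplices of K, each written with vertices in increasing order, are:

  0-simplices (9): [0], [1], [2], [3], [4], [5], [6], [7], [8]
  1-simplices (27): (27 of them)
  2-simplices (18): [0,2,4], [0,2,5], [0,3,6], [0,3,8], [0,4,6], [0,5,8], [1,2,3], [1,2,5], [1,3,8], [1,4,6], [1,4,8], [1,5,6], [2,3,7], [2,4,7], [3,6,7], [4,7,8], [5,6,7], [5,7,8]

giving chain groups C_0 ≅ Z^9, C_1 ≅ Z^27, C_2 ≅ Z^18.

The boundary map ∂_1: C_1 → C_0 sends each edge [p,q] (with p < q) to q − p. For instance
  ∂[3,6] = [6] − [3].
This gives a 9×27 integer matrix of rank 8; reducing to Smith normal form yields diagonal entries (1,1,1,1,1,1,1,1).

The boundary map ∂_2: C_2 → C_1 maps a triangle to the signed sum of its edges. For instance
  ∂[1,2,3] = [2,3] − [1,3] + [1,2],
  ∂[1,3,8] = [3,8] − [1,8] + [1,3].
The resulting 27×18 matrix has rank 17, and its Smith normal form has invariant factors (1,1,1,1,1,1,1,1,1,1,1,1,1,1,1,1,1).

From H_k ≅ ker(∂_k) / im(∂_{k+1}) we obtain:

  H_2: rank ker ∂_2 − rank ∂_3 = (18 − 17) − 0 = 1, and there is no ∂_3, so H_2 = Z.

H_2 = Z.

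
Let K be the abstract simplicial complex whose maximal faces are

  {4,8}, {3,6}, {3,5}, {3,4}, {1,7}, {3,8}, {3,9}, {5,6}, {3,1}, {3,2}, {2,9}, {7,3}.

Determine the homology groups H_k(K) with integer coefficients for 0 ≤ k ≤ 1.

Order the vertices as 1 < 2 < 3 < 4 < 5 < 6 < 7 < 8 < 9. Listing each simplex with vertices in this order, K has dimension 1 with simplices:

  0-simplices (9): [1], [2], [3], [4], [5], [6], [7], [8], [9]
  1-simplices (12): [1,3], [1,7], [2,3], [2,9], [3,4], [3,5], [3,6], [3,7], [3,8], [3,9], [4,8], [5,6]

giving chain groups C_0 ≅ Z^9, C_1 ≅ Z^12.

The boundary map ∂_1: C_1 → C_0 maps an edge to its endpoints' difference, ∂[p,q] = q − p. For instance
  ∂[3,6] = [6] − [3].
This gives a 9×12 integer matrix of rank 8; reducing to Smith normal form yields diagonal entries (1,1,1,1,1,1,1,1).

Reading off H_k = ker ∂_k / im ∂_{k+1}:

  H_0: rank C_0 − rank ∂_1 = 9 − 8 = 1, and the invariant factors of ∂_1 are all 1, so H_0 = Z.
  H_1: rank ker ∂_1 − rank ∂_2 = (12 − 8) − 0 = 4, and there is no ∂_2, so H_1 = Z^4.

As a check, the Euler characteristic is 9 − 12 = -3, which agrees with 1 − 4 = -3.
(K is a triangulation of a wedge of 4 circles.)

H_0 ≅ Z,  H_1 ≅ Z^4.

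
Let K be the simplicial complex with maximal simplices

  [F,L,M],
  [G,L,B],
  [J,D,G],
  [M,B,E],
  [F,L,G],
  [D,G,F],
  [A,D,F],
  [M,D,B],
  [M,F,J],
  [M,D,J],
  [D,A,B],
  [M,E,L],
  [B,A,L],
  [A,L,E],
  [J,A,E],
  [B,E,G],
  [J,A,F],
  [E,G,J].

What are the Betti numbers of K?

b_0 = 1, b_1 = 1, b_2 = 0.

K has 9 vertices, 27 edges, 18 triangles.
rank ∂_0 = 0, rank ∂_1 = 8 ⇒ b_0 = 9 − 0 − 8 = 1; all invariant factors of ∂_1 are 1 so no torsion. So H_0 ≅ Z.
rank ∂_1 = 8, rank ∂_2 = 18 ⇒ b_1 = 27 − 8 − 18 = 1; ∂_2 has invariant factor(s) [2] giving torsion. So H_1 ≅ Z ⊕ Z/2Z.
rank ∂_2 = 18, rank ∂_3 = 0 ⇒ b_2 = 18 − 18 − 0 = 0. So H_2 ≅ 0.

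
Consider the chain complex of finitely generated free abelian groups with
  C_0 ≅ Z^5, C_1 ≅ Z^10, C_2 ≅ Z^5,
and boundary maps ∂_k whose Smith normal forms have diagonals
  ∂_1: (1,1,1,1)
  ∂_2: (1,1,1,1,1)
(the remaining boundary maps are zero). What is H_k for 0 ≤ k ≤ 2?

H_0: b_0 = 5 − 0 − 4 = 1; torsion from ∂_1 factors > 1: none. So H_0 ≅ Z.
H_1: b_1 = 10 − 4 − 5 = 1; torsion from ∂_2 factors > 1: none. So H_1 ≅ Z.
H_2: b_2 = 5 − 5 − 0 = 0; torsion from ∂_3 factors > 1: none. So H_2 ≅ 0.

H_0 ≅ Z,  H_1 ≅ Z,  H_2 = 0.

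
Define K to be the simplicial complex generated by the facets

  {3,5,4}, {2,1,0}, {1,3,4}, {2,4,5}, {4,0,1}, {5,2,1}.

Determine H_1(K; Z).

We work with the vertex ordering 0 < 1 < 2 < 3 < 4 < 5. The simplices of K, each written with vertices in increasing order, are:

  0-simplices (6): [0], [1], [2], [3], [4], [5]
  1-simplices (12): [0,1], [0,2], [0,4], [1,2], [1,3], [1,4], [1,5], [2,4], [2,5], [3,4], [3,5], [4,5]
  2-simplices (6): [0,1,2], [0,1,4], [1,2,5], [1,3,4], [2,4,5], [3,4,5]

giving chain groups C_0 ≅ Z^6, C_1 ≅ Z^12, C_2 ≅ Z^6.

Boundary ∂_1: C_1 → C_0 sends each edge [p,q] (with p < q) to q − p.
As a 6×12 matrix over Z this has rank 5, with invariant factors (1,1,1,1,1).

∂_2: C_2 → C_1 sends each 2-simplex [p,q,r] to [q,r] − [p,r] + [p,q]. For instance
  ∂[2,4,5] = [4,5] − [2,5] + [2,4],
  ∂[0,1,4] = [1,4] − [0,4] + [0,1].
As a 12×6 matrix over Z this has rank 6, with invariant factors (1,1,1,1,1,1).

Now H_k = ker ∂_k / im ∂_{k+1}, so:

  H_1: rank ker ∂_1 − rank ∂_2 = (12 − 5) − 6 = 1, and the invariant factors of ∂_2 are all 1, so H_1 = Z.

(K is a triangulation of the cylinder S^1 x I.)

H_1 ≅ Z.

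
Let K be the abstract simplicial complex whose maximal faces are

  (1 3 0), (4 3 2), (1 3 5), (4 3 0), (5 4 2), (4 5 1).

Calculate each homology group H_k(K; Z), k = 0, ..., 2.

H_0 = Z,  H_1 = Z,  H_2 = 0.

Fix the vertex order 0 < 1 < 2 < 3 < 4 < 5 and write every simplex with vertices in increasing order. Then dim K = 2 and the simplices of K are:

  0-simplices (6): [0], [1], [2], [3], [4], [5]
  1-simplices (12): [0,1], [0,3], [0,4], [1,3], [1,4], [1,5], [2,3], [2,4], [2,5], [3,4], [3,5], [4,5]
  2-simplices (6): [0,1,3], [0,3,4], [1,3,5], [1,4,5], [2,3,4], [2,4,5]

Hence C_0 ≅ Z^6, C_1 ≅ Z^12, C_2 ≅ Z^6.

The boundary map ∂_1: C_1 → C_0 maps an edge to its endpoints' difference, ∂[p,q] = q − p.
This gives a 6×12 integer matrix of rank 5; reducing to Smith normal form yields diagonal entries (1,1,1,1,1).

Boundary ∂_2: C_2 → C_1 sends each 2-simplex [p,q,r] to [q,r] − [p,r] + [p,q]. For instance
  ∂[2,3,4] = [3,4] − [2,4] + [2,3],
  ∂[2,4,5] = [4,5] − [2,5] + [2,4].
The 12×6 boundary matrix has rank 6 and Smith normal form diag(1,1,1,1,1,1).

Now H_k = ker ∂_k / im ∂_{k+1}, so:

  H_0: rank C_0 − rank ∂_1 = 6 − 5 = 1, and the invariant factors of ∂_1 are all 1, so H_0 ≅ Z.
  H_1: rank ker ∂_1 − rank ∂_2 = (12 − 5) − 6 = 1, and the invariant factors of ∂_2 are all 1, so H_1 ≅ Z.
  H_2: rank ker ∂_2 − rank ∂_3 = (6 − 6) − 0 = 0, and there is no ∂_3, so H_2 ≅ 0.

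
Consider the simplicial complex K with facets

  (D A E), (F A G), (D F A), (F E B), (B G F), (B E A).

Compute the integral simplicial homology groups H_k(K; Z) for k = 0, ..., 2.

Fix the vertex order A < B < D < E < F < G and write every simplex with vertices in increasing order. Then dim K = 2 and the simplices of K are:

  0-simplices (6): A, B, D, E, F, G
  1-simplices (12): AB, AD, AE, AF, AG, BE, BF, BG, DE, DF, EF, FG
  2-simplices (6): ABE, ADE, ADF, AFG, BEF, BFG

giving chain groups C_0 ≅ Z^6, C_1 ≅ Z^12, C_2 ≅ Z^6.

The boundary map ∂_1: C_1 → C_0 maps an edge to its endpoints' difference, ∂[p,q] = q − p.
The 6×12 boundary matrix has rank 5 and Smith normal form diag(1,1,1,1,1).

The boundary map ∂_2: C_2 → C_1 maps a triangle to the signed sum of its edges. For instance
  ∂ADE = DE − AE + AD,
  ∂BFG = FG − BG + BF.
As a 12×6 matrix over Z this has rank 6, with invariant factors (1,1,1,1,1,1).

Computing H_k = (kernel of ∂_k) / (image of ∂_{k+1}):

  H_0: rank C_0 − rank ∂_1 = 6 − 5 = 1, and the invariant factors of ∂_1 are all 1, so H_0 ≅ Z.
  H_1: rank ker ∂_1 − rank ∂_2 = (12 − 5) − 6 = 1, and the invariant factors of ∂_2 are all 1, so H_1 ≅ Z.
  H_2: rank ker ∂_2 − rank ∂_3 = (6 − 6) − 0 = 0, and there is no ∂_3, so H_2 ≅ 0.

As a check, the Euler characteristic is 6 − 12 + 6 = 0, which agrees with 1 − 1 + 0 = 0.

H_0 ≅ Z,  H_1 ≅ Z,  H_2 = 0.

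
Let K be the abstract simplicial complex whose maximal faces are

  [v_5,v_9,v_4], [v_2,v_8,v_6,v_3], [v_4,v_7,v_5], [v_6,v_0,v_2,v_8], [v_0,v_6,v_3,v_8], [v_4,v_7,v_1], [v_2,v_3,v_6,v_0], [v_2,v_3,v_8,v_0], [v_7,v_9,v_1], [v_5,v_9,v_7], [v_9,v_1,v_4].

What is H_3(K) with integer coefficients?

H_3 ≅ Z.

Take the total order v_0 < v_1 < v_2 < v_3 < v_4 < v_5 < v_6 < v_7 < v_8 < v_9 on the vertex set. Then K (dimension 3) consists of the simplices:

  0-simplices (10): [v_0], [v_1], [v_2], [v_3], [v_4], [v_5], [v_6], [v_7], [v_8], [v_9]
  1-simplices (19): (19 of them)
  2-simplices (16): (16 of them)
  3-simplices (5): [v_0,v_2,v_3,v_6], [v_0,v_2,v_3,v_8], [v_0,v_2,v_6,v_8], [v_0,v_3,v_6,v_8], [v_2,v_3,v_6,v_8]

so the chain groups are C_0 ≅ Z^10, C_1 ≅ Z^19, C_2 ≅ Z^16, C_3 ≅ Z^5.

∂_1: C_1 → C_0 sends each edge [p,q] (with p < q) to q − p.
The 10×19 boundary matrix has rank 8 and Smith normal form diag(1,1,1,1,1,1,1,1).

Boundary ∂_2: C_2 → C_1 maps a triangle to the signed sum of its edges. For instance
  ∂[v_0,v_2,v_8] = [v_2,v_8] − [v_0,v_8] + [v_0,v_2],
  ∂[v_1,v_4,v_7] = [v_4,v_7] − [v_1,v_7] + [v_1,v_4].
This gives a 19×16 integer matrix of rank 11; reducing to Smith normal form yields diagonal entries (1,1,1,1,1,1,1,1,1,1,1).

Boundary ∂_3: C_3 → C_2 sends each 3-simplex σ to the alternating sum Σ_i (−1)^i (σ with its i-th vertex removed). For instance
  ∂[v_0,v_2,v_3,v_8] = [v_2,v_3,v_8] − [v_0,v_3,v_8] + [v_0,v_2,v_8] − [v_0,v_2,v_3],
  ∂[v_2,v_3,v_6,v_8] = [v_3,v_6,v_8] − [v_2,v_6,v_8] + [v_2,v_3,v_8] − [v_2,v_3,v_6].
The 16×5 boundary matrix has rank 4 and Smith normal form diag(1,1,1,1).

From H_k ≅ ker(∂_k) / im(∂_{k+1}) we obtain:

  H_3: rank ker ∂_3 − rank ∂_4 = (5 − 4) − 0 = 1, and there is no ∂_4, so H_3 ≅ Z.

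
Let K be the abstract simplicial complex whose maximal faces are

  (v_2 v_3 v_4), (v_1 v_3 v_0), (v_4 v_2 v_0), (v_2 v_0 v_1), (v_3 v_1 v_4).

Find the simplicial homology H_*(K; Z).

H_0 ≅ Z,  H_1 ≅ Z,  H_2 = 0.

Take the total order v_0 < v_1 < v_2 < v_3 < v_4 on the vertex set. Then K (dimension 2) consists of the simplices:

  0-simplices (5): [v_0], [v_1], [v_2], [v_3], [v_4]
  1-simplices (10): [v_0,v_1], [v_0,v_2], [v_0,v_3], [v_0,v_4], [v_1,v_2], [v_1,v_3], [v_1,v_4], [v_2,v_3], [v_2,v_4], [v_3,v_4]
  2-simplices (5): [v_0,v_1,v_2], [v_0,v_1,v_3], [v_0,v_2,v_4], [v_1,v_3,v_4], [v_2,v_3,v_4]

so the chain groups are C_0 ≅ Z^5, C_1 ≅ Z^10, C_2 ≅ Z^5.

∂_1: C_1 → C_0 is given by ∂[p,q] = [q] − [p]. For instance
  ∂[v_3,v_4] = [v_4] − [v_3].
As a 5×10 matrix over Z this has rank 4, with invariant factors (1,1,1,1).

∂_2: C_2 → C_1 acts by ∂[p,q,r] = [q,r] − [p,r] + [p,q]. For instance
  ∂[v_0,v_1,v_2] = [v_1,v_2] − [v_0,v_2] + [v_0,v_1],
  ∂[v_1,v_3,v_4] = [v_3,v_4] − [v_1,v_4] + [v_1,v_3].
This gives a 10×5 integer matrix of rank 5; reducing to Smith normal form yields diagonal entries (1,1,1,1,1).

Reading off H_k = ker ∂_k / im ∂_{k+1}:

  H_0: rank C_0 − rank ∂_1 = 5 − 4 = 1, and the invariant factors of ∂_1 are all 1, so H_0 ≅ Z.
  H_1: rank ker ∂_1 − rank ∂_2 = (10 − 4) − 5 = 1, and the invariant factors of ∂_2 are all 1, so H_1 ≅ Z.
  H_2: rank ker ∂_2 − rank ∂_3 = (5 − 5) − 0 = 0, and there is no ∂_3, so H_2 ≅ 0.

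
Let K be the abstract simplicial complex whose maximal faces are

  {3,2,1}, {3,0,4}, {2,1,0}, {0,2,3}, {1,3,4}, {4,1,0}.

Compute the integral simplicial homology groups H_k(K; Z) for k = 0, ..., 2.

H_0 ≅ Z,  H_1 = 0,  H_2 ≅ Z.

K has 5 vertices, 9 edges, 6 triangles.
rank ∂_0 = 0, rank ∂_1 = 4 ⇒ b_0 = 5 − 0 − 4 = 1; all invariant factors of ∂_1 are 1 so no torsion. So H_0 ≅ Z.
rank ∂_1 = 4, rank ∂_2 = 5 ⇒ b_1 = 9 − 4 − 5 = 0; all invariant factors of ∂_2 are 1 so no torsion. So H_1 ≅ 0.
rank ∂_2 = 5, rank ∂_3 = 0 ⇒ b_2 = 6 − 5 − 0 = 1. So H_2 ≅ Z.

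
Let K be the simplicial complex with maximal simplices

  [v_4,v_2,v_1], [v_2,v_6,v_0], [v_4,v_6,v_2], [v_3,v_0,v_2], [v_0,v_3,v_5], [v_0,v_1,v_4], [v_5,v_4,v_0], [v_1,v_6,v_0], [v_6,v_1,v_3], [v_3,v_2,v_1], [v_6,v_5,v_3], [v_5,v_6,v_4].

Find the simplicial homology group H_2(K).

H_2 = 0.

Fix the vertex order v_0 < v_1 < v_2 < v_3 < v_4 < v_5 < v_6 and write every simplex with vertices in increasing order. Then dim K = 2 and the simplices of K are:

  0-simplices (7): [v_0], [v_1], [v_2], [v_3], [v_4], [v_5], [v_6]
  1-simplices (18): (18 of them)
  2-simplices (12): (12 of them)

Hence C_0 ≅ Z^7, C_1 ≅ Z^18, C_2 ≅ Z^12.

∂_1: C_1 → C_0 is given by ∂[p,q] = [q] − [p]. For instance
  ∂[v_1,v_4] = [v_4] − [v_1].
This gives a 7×18 integer matrix of rank 6; reducing to Smith normal form yields diagonal entries (1,1,1,1,1,1).

The boundary map ∂_2: C_2 → C_1 acts by ∂[p,q,r] = [q,r] − [p,r] + [p,q]. For instance
  ∂[v_0,v_1,v_4] = [v_1,v_4] − [v_0,v_4] + [v_0,v_1],
  ∂[v_0,v_3,v_5] = [v_3,v_5] − [v_0,v_5] + [v_0,v_3].
This gives a 18×12 integer matrix of rank 12; reducing to Smith normal form yields diagonal entries (1,1,1,1,1,1,1,1,1,1,1,2).

From H_k ≅ ker(∂_k) / im(∂_{k+1}) we obtain:

  H_2: rank ker ∂_2 − rank ∂_3 = (12 − 12) − 0 = 0, and there is no ∂_3, so H_2 = 0.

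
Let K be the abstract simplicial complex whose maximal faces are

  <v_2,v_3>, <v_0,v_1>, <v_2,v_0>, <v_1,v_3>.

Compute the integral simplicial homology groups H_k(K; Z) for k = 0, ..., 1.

H_0 ≅ Z,  H_1 ≅ Z.

K has 4 vertices, 4 edges.
rank ∂_0 = 0, rank ∂_1 = 3 ⇒ b_0 = 4 − 0 − 3 = 1; all invariant factors of ∂_1 are 1 so no torsion. So H_0 = Z.
rank ∂_1 = 3, rank ∂_2 = 0 ⇒ b_1 = 4 − 3 − 0 = 1. So H_1 = Z.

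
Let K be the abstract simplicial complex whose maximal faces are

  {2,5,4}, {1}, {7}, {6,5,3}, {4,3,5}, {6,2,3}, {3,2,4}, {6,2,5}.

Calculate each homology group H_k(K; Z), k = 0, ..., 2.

H_0 = Z^3,  H_1 = 0,  H_2 = Z.

Take the total order 1 < 2 < 3 < 4 < 5 < 6 < 7 on the vertex set. Then K (dimension 2) consists of the simplices:

  0-simplices (7): [1], [2], [3], [4], [5], [6], [7]
  1-simplices (9): [2,3], [2,4], [2,5], [2,6], [3,4], [3,5], [3,6], [4,5], [5,6]
  2-simplices (6): [2,3,4], [2,3,6], [2,4,5], [2,5,6], [3,4,5], [3,5,6]

Hence C_0 ≅ Z^7, C_1 ≅ Z^9, C_2 ≅ Z^6.

Boundary ∂_1: C_1 → C_0 sends each edge [p,q] (with p < q) to q − p. For instance
  ∂[3,5] = [5] − [3].
As a 7×9 matrix over Z this has rank 4, with invariant factors (1,1,1,1).

∂_2: C_2 → C_1 acts by ∂[p,q,r] = [q,r] − [p,r] + [p,q]. For instance
  ∂[2,3,6] = [3,6] − [2,6] + [2,3],
  ∂[2,5,6] = [5,6] − [2,6] + [2,5].
As a 9×6 matrix over Z this has rank 5, with invariant factors (1,1,1,1,1).

Now H_k = ker ∂_k / im ∂_{k+1}, so:

  H_0: rank C_0 − rank ∂_1 = 7 − 4 = 3, and the invariant factors of ∂_1 are all 1, so H_0 ≅ Z^3.
  H_1: rank ker ∂_1 − rank ∂_2 = (9 − 4) − 5 = 0, and the invariant factors of ∂_2 are all 1, so H_1 ≅ 0.
  H_2: rank ker ∂_2 − rank ∂_3 = (6 − 5) − 0 = 1, and there is no ∂_3, so H_2 ≅ Z.

As a check, the Euler characteristic is 7 − 9 + 6 = 4, which agrees with 3 − 0 + 1 = 4.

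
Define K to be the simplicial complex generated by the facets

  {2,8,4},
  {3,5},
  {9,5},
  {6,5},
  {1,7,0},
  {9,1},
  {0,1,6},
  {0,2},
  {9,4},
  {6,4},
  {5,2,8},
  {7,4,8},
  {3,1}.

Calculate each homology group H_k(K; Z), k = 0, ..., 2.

We work with the vertex ordering 0 < 1 < 2 < 3 < 4 < 5 < 6 < 7 < 8 < 9. The simplices of K, each written with vertices in increasing order, are:

  0-simplices (10): [0], [1], [2], [3], [4], [5], [6], [7], [8], [9]
  1-simplices (20): [0,1], [0,2], [0,6], [0,7], [1,3], [1,6], [1,7], [1,9], [2,4], [2,5], [2,8], [3,5], [4,6], [4,7], [4,8], [4,9], [5,6], [5,8], [5,9], [7,8]
  2-simplices (5): [0,1,6], [0,1,7], [2,4,8], [2,5,8], [4,7,8]

Hence C_0 ≅ Z^10, C_1 ≅ Z^20, C_2 ≅ Z^5.

The boundary map ∂_1: C_1 → C_0 maps an edge to its endpoints' difference, ∂[p,q] = q − p. For instance
  ∂[0,1] = [1] − [0].
As a 10×20 matrix over Z this has rank 9, with invariant factors (1,1,1,1,1,1,1,1,1).

The boundary map ∂_2: C_2 → C_1 maps a triangle to the signed sum of its edges. For instance
  ∂[2,5,8] = [5,8] − [2,8] + [2,5],
  ∂[4,7,8] = [7,8] − [4,8] + [4,7].
The 20×5 boundary matrix has rank 5 and Smith normal form diag(1,1,1,1,1).

From H_k ≅ ker(∂_k) / im(∂_{k+1}) we obtain:

  H_0: rank C_0 − rank ∂_1 = 10 − 9 = 1, and the invariant factors of ∂_1 are all 1, so H_0 = Z.
  H_1: rank ker ∂_1 − rank ∂_2 = (20 − 9) − 5 = 6, and the invariant factors of ∂_2 are all 1, so H_1 = Z^6.
  H_2: rank ker ∂_2 − rank ∂_3 = (5 − 5) − 0 = 0, and there is no ∂_3, so H_2 = 0.

As a check, the Euler characteristic is 10 − 20 + 5 = -5, which agrees with 1 − 6 + 0 = -5.

H_0 ≅ Z,  H_1 ≅ Z^6,  H_2 = 0.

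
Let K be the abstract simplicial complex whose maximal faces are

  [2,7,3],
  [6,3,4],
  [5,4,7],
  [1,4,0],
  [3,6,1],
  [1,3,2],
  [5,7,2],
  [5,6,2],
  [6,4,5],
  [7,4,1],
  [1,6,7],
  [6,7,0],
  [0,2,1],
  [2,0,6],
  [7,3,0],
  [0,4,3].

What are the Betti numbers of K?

Take the total order 0 < 1 < 2 < 3 < 4 < 5 < 6 < 7 on the vertex set. Then K (dimension 2) consists of the simplices:

  0-simplices (8): [0], [1], [2], [3], [4], [5], [6], [7]
  1-simplices (24): (24 of them)
  2-simplices (16): [0,1,2], [0,1,4], [0,2,6], [0,3,4], [0,3,7], [0,6,7], [1,2,3], [1,3,6], [1,4,7], [1,6,7], [2,3,7], [2,5,6], [2,5,7], [3,4,6], [4,5,6], [4,5,7]

so the chain groups are C_0 ≅ Z^8, C_1 ≅ Z^24, C_2 ≅ Z^16.

The boundary map ∂_1: C_1 → C_0 sends each edge [p,q] (with p < q) to q − p. For instance
  ∂[4,5] = [5] − [4].
The 8×24 boundary matrix has rank 7 and Smith normal form diag(1,1,1,1,1,1,1).

The boundary map ∂_2: C_2 → C_1 sends each 2-simplex [p,q,r] to [q,r] − [p,r] + [p,q]. For instance
  ∂[2,5,6] = [5,6] − [2,6] + [2,5],
  ∂[0,3,4] = [3,4] − [0,4] + [0,3].
The 24×16 boundary matrix has rank 15 and Smith normal form diag(1,1,1,1,1,1,1,1,1,1,1,1,1,1,1).

From H_k ≅ ker(∂_k) / im(∂_{k+1}) we obtain:

  H_0: rank C_0 − rank ∂_1 = 8 − 7 = 1, and the invariant factors of ∂_1 are all 1, so H_0 = Z.
  H_1: rank ker ∂_1 − rank ∂_2 = (24 − 7) − 15 = 2, and the invariant factors of ∂_2 are all 1, so H_1 = Z^2.
  H_2: rank ker ∂_2 − rank ∂_3 = (16 − 15) − 0 = 1, and there is no ∂_3, so H_2 = Z.

As a check, the Euler characteristic is 8 − 24 + 16 = 0, which agrees with 1 − 2 + 1 = 0.

Hence the Betti numbers are b_0 = 1, b_1 = 2, b_2 = 1.

b_0 = 1, b_1 = 2, b_2 = 1.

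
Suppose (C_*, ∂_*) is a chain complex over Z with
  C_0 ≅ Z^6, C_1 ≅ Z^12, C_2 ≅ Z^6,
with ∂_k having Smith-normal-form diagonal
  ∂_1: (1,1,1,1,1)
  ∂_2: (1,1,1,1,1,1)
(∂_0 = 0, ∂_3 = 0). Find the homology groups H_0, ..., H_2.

H_0: b_0 = 6 − 0 − 5 = 1; torsion from ∂_1 factors > 1: none. So H_0 ≅ Z.
H_1: b_1 = 12 − 5 − 6 = 1; torsion from ∂_2 factors > 1: none. So H_1 ≅ Z.
H_2: b_2 = 6 − 6 − 0 = 0; torsion from ∂_3 factors > 1: none. So H_2 ≅ 0.

H_0 ≅ Z,  H_1 ≅ Z,  H_2 = 0.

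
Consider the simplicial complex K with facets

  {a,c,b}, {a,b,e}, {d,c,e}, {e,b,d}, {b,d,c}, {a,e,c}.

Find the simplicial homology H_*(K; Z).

H_0 = Z,  H_1 = 0,  H_2 = Z.

Fix the vertex order a < b < c < d < e and write every simplex with vertices in increasing order. Then dim K = 2 and the simplices of K are:

  0-simplices (5): a, b, c, d, e
  1-simplices (9): ab, ac, ae, bc, bd, be, cd, ce, de
  2-simplices (6): abc, abe, ace, bcd, bde, cde

Hence C_0 ≅ Z^5, C_1 ≅ Z^9, C_2 ≅ Z^6.

The boundary map ∂_1: C_1 → C_0 is given by ∂[p,q] = [q] − [p]. For instance
  ∂ac = c − a.
The 5×9 boundary matrix has rank 4 and Smith normal form diag(1,1,1,1).

Boundary ∂_2: C_2 → C_1 maps a triangle to the signed sum of its edges. For instance
  ∂abe = be − ae + ab,
  ∂bcd = cd − bd + bc.
As a 9×6 matrix over Z this has rank 5, with invariant factors (1,1,1,1,1).

Reading off H_k = ker ∂_k / im ∂_{k+1}:

  H_0: rank C_0 − rank ∂_1 = 5 − 4 = 1, and the invariant factors of ∂_1 are all 1, so H_0 = Z.
  H_1: rank ker ∂_1 − rank ∂_2 = (9 − 4) − 5 = 0, and the invariant factors of ∂_2 are all 1, so H_1 = 0.
  H_2: rank ker ∂_2 − rank ∂_3 = (6 − 5) − 0 = 1, and there is no ∂_3, so H_2 = Z.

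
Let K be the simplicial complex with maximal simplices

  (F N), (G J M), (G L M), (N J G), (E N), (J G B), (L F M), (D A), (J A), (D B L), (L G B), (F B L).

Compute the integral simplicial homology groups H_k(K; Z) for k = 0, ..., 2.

K has 10 vertices, 19 edges, 8 triangles.
rank ∂_0 = 0, rank ∂_1 = 9 ⇒ b_0 = 10 − 0 − 9 = 1; all invariant factors of ∂_1 are 1 so no torsion. So H_0 ≅ Z.
rank ∂_1 = 9, rank ∂_2 = 8 ⇒ b_1 = 19 − 9 − 8 = 2; all invariant factors of ∂_2 are 1 so no torsion. So H_1 ≅ Z^2.
rank ∂_2 = 8, rank ∂_3 = 0 ⇒ b_2 = 8 − 8 − 0 = 0. So H_2 ≅ 0.

H_0 ≅ Z,  H_1 ≅ Z^2,  H_2 = 0.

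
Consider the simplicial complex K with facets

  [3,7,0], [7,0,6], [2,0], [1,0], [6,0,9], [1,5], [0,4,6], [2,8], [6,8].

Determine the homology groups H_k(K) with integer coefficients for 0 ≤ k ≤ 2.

K has 10 vertices, 14 edges, 4 triangles.
rank ∂_0 = 0, rank ∂_1 = 9 ⇒ b_0 = 10 − 0 − 9 = 1; all invariant factors of ∂_1 are 1 so no torsion. So H_0 ≅ Z.
rank ∂_1 = 9, rank ∂_2 = 4 ⇒ b_1 = 14 − 9 − 4 = 1; all invariant factors of ∂_2 are 1 so no torsion. So H_1 ≅ Z.
rank ∂_2 = 4, rank ∂_3 = 0 ⇒ b_2 = 4 − 4 − 0 = 0. So H_2 ≅ 0.

H_0 ≅ Z,  H_1 ≅ Z,  H_2 = 0.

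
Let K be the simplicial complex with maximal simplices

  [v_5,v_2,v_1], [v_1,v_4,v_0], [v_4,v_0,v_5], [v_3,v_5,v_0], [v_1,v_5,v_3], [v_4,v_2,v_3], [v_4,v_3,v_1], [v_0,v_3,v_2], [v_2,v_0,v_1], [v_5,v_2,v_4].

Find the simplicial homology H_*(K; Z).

Order the vertices as v_0 < v_1 < v_2 < v_3 < v_4 < v_5. Listing each simplex with vertices in this order, K has dimension 2 with simplices:

  0-simplices (6): [v_0], [v_1], [v_2], [v_3], [v_4], [v_5]
  1-simplices (15): (15 of them)
  2-simplices (10): [v_0,v_1,v_2], [v_0,v_1,v_4], [v_0,v_2,v_3], [v_0,v_3,v_5], [v_0,v_4,v_5], [v_1,v_2,v_5], [v_1,v_3,v_4], [v_1,v_3,v_5], [v_2,v_3,v_4], [v_2,v_4,v_5]

giving chain groups C_0 ≅ Z^6, C_1 ≅ Z^15, C_2 ≅ Z^10.

∂_1: C_1 → C_0 is given by ∂[p,q] = [q] − [p]. For instance
  ∂[v_0,v_4] = [v_4] − [v_0].
This gives a 6×15 integer matrix of rank 5; reducing to Smith normal form yields diagonal entries (1,1,1,1,1).

∂_2: C_2 → C_1 maps a triangle to the signed sum of its edges. For instance
  ∂[v_2,v_4,v_5] = [v_4,v_5] − [v_2,v_5] + [v_2,v_4],
  ∂[v_1,v_3,v_5] = [v_3,v_5] − [v_1,v_5] + [v_1,v_3].
This gives a 15×10 integer matrix of rank 10; reducing to Smith normal form yields diagonal entries (1,1,1,1,1,1,1,1,1,2).

Reading off H_k = ker ∂_k / im ∂_{k+1}:

  H_0: rank C_0 − rank ∂_1 = 6 − 5 = 1, and the invariant factors of ∂_1 are all 1, so H_0 ≅ Z.
  H_1: rank ker ∂_1 − rank ∂_2 = (15 − 5) − 10 = 0, and ∂_2 has invariant factor 2 > 1, so H_1 ≅ Z/2.
  H_2: rank ker ∂_2 − rank ∂_3 = (10 − 10) − 0 = 0, and there is no ∂_3, so H_2 ≅ 0.

(K is a triangulation of the real projective plane RP^2.)

H_0 = Z,  H_1 = Z/2,  H_2 = 0.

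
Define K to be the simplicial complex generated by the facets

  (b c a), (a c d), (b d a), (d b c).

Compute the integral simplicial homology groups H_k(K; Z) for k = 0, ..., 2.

Order the vertices as a < b < c < d. Listing each simplex with vertices in this order, K has dimension 2 with simplices:

  0-simplices (4): a, b, c, d
  1-simplices (6): ab, ac, ad, bc, bd, cd
  2-simplices (4): abc, abd, acd, bcd

so the chain groups are C_0 ≅ Z^4, C_1 ≅ Z^6, C_2 ≅ Z^4.

The boundary map ∂_1: C_1 → C_0 maps an edge to its endpoints' difference, ∂[p,q] = q − p.
The resulting 4×6 matrix has rank 3, and its Smith normal form has invariant factors (1,1,1).

∂_2: C_2 → C_1 sends each 2-simplex [p,q,r] to [q,r] − [p,r] + [p,q]. For instance
  ∂acd = cd − ad + ac,
  ∂abc = bc − ac + ab.
The 6×4 boundary matrix has rank 3 and Smith normal form diag(1,1,1).

Reading off H_k = ker ∂_k / im ∂_{k+1}:

  H_0: rank C_0 − rank ∂_1 = 4 − 3 = 1, and the invariant factors of ∂_1 are all 1, so H_0 = Z.
  H_1: rank ker ∂_1 − rank ∂_2 = (6 − 3) − 3 = 0, and the invariant factors of ∂_2 are all 1, so H_1 = 0.
  H_2: rank ker ∂_2 − rank ∂_3 = (4 − 3) − 0 = 1, and there is no ∂_3, so H_2 = Z.

(K is a triangulation of the 2-sphere S^2.)

H_0 ≅ Z,  H_1 = 0,  H_2 ≅ Z.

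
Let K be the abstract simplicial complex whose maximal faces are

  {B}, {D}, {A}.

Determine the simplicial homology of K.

H_0 ≅ Z^3.

Take the total order A < B < D on the vertex set. Then K (dimension 0) consists of the simplices:

  0-simplices (3): A, B, D

Hence C_0 ≅ Z^3.

Reading off H_k = ker ∂_k / im ∂_{k+1}:

  H_0: rank C_0 − rank ∂_1 = 3 − 0 = 3, and there is no ∂_1, so H_0 = Z^3.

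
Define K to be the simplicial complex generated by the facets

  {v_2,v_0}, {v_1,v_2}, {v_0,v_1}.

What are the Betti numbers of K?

b_0 = 1, b_1 = 1.

We work with the vertex ordering v_0 < v_1 < v_2. The simplices of K, each written with vertices in increasing order, are:

  0-simplices (3): [v_0], [v_1], [v_2]
  1-simplices (3): [v_0,v_1], [v_0,v_2], [v_1,v_2]

so the chain groups are C_0 ≅ Z^3, C_1 ≅ Z^3.

∂_1: C_1 → C_0 sends each edge [p,q] (with p < q) to q − p. For instance
  ∂[v_0,v_2] = [v_2] − [v_0].
This gives a 3×3 integer matrix of rank 2; reducing to Smith normal form yields diagonal entries (1,1).

From H_k ≅ ker(∂_k) / im(∂_{k+1}) we obtain:

  H_0: rank C_0 − rank ∂_1 = 3 − 2 = 1, and the invariant factors of ∂_1 are all 1, so H_0 = Z.
  H_1: rank ker ∂_1 − rank ∂_2 = (3 − 2) − 0 = 1, and there is no ∂_2, so H_1 = Z.

As a check, the Euler characteristic is 3 − 3 = 0, which agrees with 1 − 1 = 0.
(K is a triangulation of the circle S^1.)

Hence the Betti numbers are b_0 = 1, b_1 = 1.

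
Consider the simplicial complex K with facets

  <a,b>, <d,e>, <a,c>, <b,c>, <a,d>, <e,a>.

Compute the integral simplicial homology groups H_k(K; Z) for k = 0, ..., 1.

Order the vertices as a < b < c < d < e. Listing each simplex with vertices in this order, K has dimension 1 with simplices:

  0-simplices (5): a, b, c, d, e
  1-simplices (6): ab, ac, ad, ae, bc, de

giving chain groups C_0 ≅ Z^5, C_1 ≅ Z^6.

Boundary ∂_1: C_1 → C_0 maps an edge to its endpoints' difference, ∂[p,q] = q − p.
As a 5×6 matrix over Z this has rank 4, with invariant factors (1,1,1,1).

From H_k ≅ ker(∂_k) / im(∂_{k+1}) we obtain:

  H_0: rank C_0 − rank ∂_1 = 5 − 4 = 1, and the invariant factors of ∂_1 are all 1, so H_0 = Z.
  H_1: rank ker ∂_1 − rank ∂_2 = (6 − 4) − 0 = 2, and there is no ∂_2, so H_1 = Z^2.

(K is a triangulation of a wedge of 2 circles.)

H_0 = Z,  H_1 = Z^2.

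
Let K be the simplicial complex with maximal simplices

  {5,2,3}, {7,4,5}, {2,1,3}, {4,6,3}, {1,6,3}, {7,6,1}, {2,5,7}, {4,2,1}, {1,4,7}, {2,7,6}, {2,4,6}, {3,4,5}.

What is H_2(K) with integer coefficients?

H_2 ≅ 0.

Fix the vertex order 1 < 2 < 3 < 4 < 5 < 6 < 7 and write every simplex with vertices in increasing order. Then dim K = 2 and the simplices of K are:

  0-simplices (7): [1], [2], [3], [4], [5], [6], [7]
  1-simplices (18): [1,2], [1,3], [1,4], [1,6], [1,7], [2,3], [2,4], [2,5], [2,6], [2,7], [3,4], [3,5], [3,6], [4,5], [4,6], [4,7], [5,7], [6,7]
  2-simplices (12): [1,2,3], [1,2,4], [1,3,6], [1,4,7], [1,6,7], [2,3,5], [2,4,6], [2,5,7], [2,6,7], [3,4,5], [3,4,6], [4,5,7]

giving chain groups C_0 ≅ Z^7, C_1 ≅ Z^18, C_2 ≅ Z^12.

Boundary ∂_1: C_1 → C_0 maps an edge to its endpoints' difference, ∂[p,q] = q − p. For instance
  ∂[1,3] = [3] − [1].
As a 7×18 matrix over Z this has rank 6, with invariant factors (1,1,1,1,1,1).

∂_2: C_2 → C_1 sends each 2-simplex [p,q,r] to [q,r] − [p,r] + [p,q]. For instance
  ∂[2,5,7] = [5,7] − [2,7] + [2,5],
  ∂[2,6,7] = [6,7] − [2,7] + [2,6].
As a 18×12 matrix over Z this has rank 12, with invariant factors (1,1,1,1,1,1,1,1,1,1,1,2).

Computing H_k = (kernel of ∂_k) / (image of ∂_{k+1}):

  H_2: rank ker ∂_2 − rank ∂_3 = (12 − 12) − 0 = 0, and there is no ∂_3, so H_2 ≅ 0.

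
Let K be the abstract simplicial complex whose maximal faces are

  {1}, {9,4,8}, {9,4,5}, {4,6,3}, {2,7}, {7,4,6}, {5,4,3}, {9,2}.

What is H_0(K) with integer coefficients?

H_0 = Z^2.

Fix the vertex order 1 < 2 < 3 < 4 < 5 < 6 < 7 < 8 < 9 and write every simplex with vertices in increasing order. Then dim K = 2 and the simplices of K are:

  0-simplices (9): [1], [2], [3], [4], [5], [6], [7], [8], [9]
  1-simplices (13): [2,7], [2,9], [3,4], [3,5], [3,6], [4,5], [4,6], [4,7], [4,8], [4,9], [5,9], [6,7], [8,9]
  2-simplices (5): [3,4,5], [3,4,6], [4,5,9], [4,6,7], [4,8,9]

so the chain groups are C_0 ≅ Z^9, C_1 ≅ Z^13, C_2 ≅ Z^5.

∂_1: C_1 → C_0 maps an edge to its endpoints' difference, ∂[p,q] = q − p.
This gives a 9×13 integer matrix of rank 7; reducing to Smith normal form yields diagonal entries (1,1,1,1,1,1,1).

Boundary ∂_2: C_2 → C_1 sends each 2-simplex [p,q,r] to [q,r] − [p,r] + [p,q]. For instance
  ∂[4,6,7] = [6,7] − [4,7] + [4,6],
  ∂[4,5,9] = [5,9] − [4,9] + [4,5].
As a 13×5 matrix over Z this has rank 5, with invariant factors (1,1,1,1,1).

From H_k ≅ ker(∂_k) / im(∂_{k+1}) we obtain:

  H_0: rank C_0 − rank ∂_1 = 9 − 7 = 2, and the invariant factors of ∂_1 are all 1, so H_0 = Z^2.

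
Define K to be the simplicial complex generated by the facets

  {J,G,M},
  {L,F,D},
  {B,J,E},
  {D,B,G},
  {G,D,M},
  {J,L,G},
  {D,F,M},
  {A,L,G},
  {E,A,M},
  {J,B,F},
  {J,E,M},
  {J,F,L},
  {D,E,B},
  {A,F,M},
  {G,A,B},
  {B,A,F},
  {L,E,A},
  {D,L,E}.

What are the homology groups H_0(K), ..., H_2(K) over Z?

K has 9 vertices, 27 edges, 18 triangles.
rank ∂_0 = 0, rank ∂_1 = 8 ⇒ b_0 = 9 − 0 − 8 = 1; all invariant factors of ∂_1 are 1 so no torsion. So H_0 ≅ Z.
rank ∂_1 = 8, rank ∂_2 = 17 ⇒ b_1 = 27 − 8 − 17 = 2; all invariant factors of ∂_2 are 1 so no torsion. So H_1 ≅ Z^2.
rank ∂_2 = 17, rank ∂_3 = 0 ⇒ b_2 = 18 − 17 − 0 = 1. So H_2 ≅ Z.

H_0 = Z,  H_1 = Z^2,  H_2 = Z.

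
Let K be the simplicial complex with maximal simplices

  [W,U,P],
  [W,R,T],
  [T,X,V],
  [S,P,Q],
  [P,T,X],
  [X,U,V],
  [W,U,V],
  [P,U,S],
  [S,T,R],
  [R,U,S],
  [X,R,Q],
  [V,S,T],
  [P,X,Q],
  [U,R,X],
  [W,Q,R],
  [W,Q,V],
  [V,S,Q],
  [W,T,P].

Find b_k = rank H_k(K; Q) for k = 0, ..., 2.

b_0 = 1, b_1 = 2, b_2 = 1.

Take the total order P < Q < R < S < T < U < V < W < X on the vertex set. Then K (dimension 2) consists of the simplices:

  0-simplices (9): P, Q, R, S, T, U, V, W, X
  1-simplices (27): PQ, PS, PT, PU, PW, PX, QR, QS, QV, QW, QX, RS, RT, RU, RW, RX, ST, SU, SV, TV, TW, TX, UV, UW, UX, VW, VX
  2-simplices (18): PQS, PQX, PSU, PTW, PTX, PUW, QRW, QRX, QSV, QVW, RST, RSU, RTW, RUX, STV, TVX, UVW, UVX

Hence C_0 ≅ Z^9, C_1 ≅ Z^27, C_2 ≅ Z^18.

The boundary map ∂_1: C_1 → C_0 is given by ∂[p,q] = [q] − [p]. For instance
  ∂PW = W − P.
The 9×27 boundary matrix has rank 8 and Smith normal form diag(1,1,1,1,1,1,1,1).

Boundary ∂_2: C_2 → C_1 maps a triangle to the signed sum of its edges. For instance
  ∂PQS = QS − PS + PQ,
  ∂RSU = SU − RU + RS.
The 27×18 boundary matrix has rank 17 and Smith normal form diag(1,1,1,1,1,1,1,1,1,1,1,1,1,1,1,1,1).

From H_k ≅ ker(∂_k) / im(∂_{k+1}) we obtain:

  H_0: rank C_0 − rank ∂_1 = 9 − 8 = 1, and the invariant factors of ∂_1 are all 1, so H_0 = Z.
  H_1: rank ker ∂_1 − rank ∂_2 = (27 − 8) − 17 = 2, and the invariant factors of ∂_2 are all 1, so H_1 = Z^2.
  H_2: rank ker ∂_2 − rank ∂_3 = (18 − 17) − 0 = 1, and there is no ∂_3, so H_2 = Z.

(K is a triangulation of the torus T^2.)

Hence the Betti numbers are b_0 = 1, b_1 = 2, b_2 = 1.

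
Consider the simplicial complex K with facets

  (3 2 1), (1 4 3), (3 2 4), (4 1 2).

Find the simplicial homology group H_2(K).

H_2 ≅ Z.

Fix the vertex order 1 < 2 < 3 < 4 and write every simplex with vertices in increasing order. Then dim K = 2 and the simplices of K are:

  0-simplices (4): [1], [2], [3], [4]
  1-simplices (6): [1,2], [1,3], [1,4], [2,3], [2,4], [3,4]
  2-simplices (4): [1,2,3], [1,2,4], [1,3,4], [2,3,4]

so the chain groups are C_0 ≅ Z^4, C_1 ≅ Z^6, C_2 ≅ Z^4.

The boundary map ∂_1: C_1 → C_0 sends each edge [p,q] (with p < q) to q − p. For instance
  ∂[3,4] = [4] − [3].
This gives a 4×6 integer matrix of rank 3; reducing to Smith normal form yields diagonal entries (1,1,1).

The boundary map ∂_2: C_2 → C_1 sends each 2-simplex [p,q,r] to [q,r] − [p,r] + [p,q]. For instance
  ∂[1,3,4] = [3,4] − [1,4] + [1,3],
  ∂[1,2,3] = [2,3] − [1,3] + [1,2].
As a 6×4 matrix over Z this has rank 3, with invariant factors (1,1,1).

Now H_k = ker ∂_k / im ∂_{k+1}, so:

  H_2: rank ker ∂_2 − rank ∂_3 = (4 − 3) − 0 = 1, and there is no ∂_3, so H_2 ≅ Z.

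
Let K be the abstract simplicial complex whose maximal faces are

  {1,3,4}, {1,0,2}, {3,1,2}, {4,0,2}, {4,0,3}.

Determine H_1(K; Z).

H_1 = Z.

We work with the vertex ordering 0 < 1 < 2 < 3 < 4. The simplices of K, each written with vertices in increasing order, are:

  0-simplices (5): [0], [1], [2], [3], [4]
  1-simplices (10): [0,1], [0,2], [0,3], [0,4], [1,2], [1,3], [1,4], [2,3], [2,4], [3,4]
  2-simplices (5): [0,1,2], [0,2,4], [0,3,4], [1,2,3], [1,3,4]

so the chain groups are C_0 ≅ Z^5, C_1 ≅ Z^10, C_2 ≅ Z^5.

Boundary ∂_1: C_1 → C_0 is given by ∂[p,q] = [q] − [p].
As a 5×10 matrix over Z this has rank 4, with invariant factors (1,1,1,1).

∂_2: C_2 → C_1 sends each 2-simplex [p,q,r] to [q,r] − [p,r] + [p,q]. For instance
  ∂[1,2,3] = [2,3] − [1,3] + [1,2],
  ∂[0,3,4] = [3,4] − [0,4] + [0,3].
The resulting 10×5 matrix has rank 5, and its Smith normal form has invariant factors (1,1,1,1,1).

From H_k ≅ ker(∂_k) / im(∂_{k+1}) we obtain:

  H_1: rank ker ∂_1 − rank ∂_2 = (10 − 4) − 5 = 1, and the invariant factors of ∂_2 are all 1, so H_1 = Z.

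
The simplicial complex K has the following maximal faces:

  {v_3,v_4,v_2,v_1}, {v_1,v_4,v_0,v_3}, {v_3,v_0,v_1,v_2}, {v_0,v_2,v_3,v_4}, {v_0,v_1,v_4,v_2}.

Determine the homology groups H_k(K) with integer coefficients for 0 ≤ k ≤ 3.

K has 5 vertices, 10 edges, 10 triangles, 5 3-simplices.
rank ∂_0 = 0, rank ∂_1 = 4 ⇒ b_0 = 5 − 0 − 4 = 1; all invariant factors of ∂_1 are 1 so no torsion. So H_0 = Z.
rank ∂_1 = 4, rank ∂_2 = 6 ⇒ b_1 = 10 − 4 − 6 = 0; all invariant factors of ∂_2 are 1 so no torsion. So H_1 = 0.
rank ∂_2 = 6, rank ∂_3 = 4 ⇒ b_2 = 10 − 6 − 4 = 0; all invariant factors of ∂_3 are 1 so no torsion. So H_2 = 0.
rank ∂_3 = 4, rank ∂_4 = 0 ⇒ b_3 = 5 − 4 − 0 = 1. So H_3 = Z.

H_0 ≅ Z,  H_1 = 0,  H_2 = 0,  H_3 ≅ Z.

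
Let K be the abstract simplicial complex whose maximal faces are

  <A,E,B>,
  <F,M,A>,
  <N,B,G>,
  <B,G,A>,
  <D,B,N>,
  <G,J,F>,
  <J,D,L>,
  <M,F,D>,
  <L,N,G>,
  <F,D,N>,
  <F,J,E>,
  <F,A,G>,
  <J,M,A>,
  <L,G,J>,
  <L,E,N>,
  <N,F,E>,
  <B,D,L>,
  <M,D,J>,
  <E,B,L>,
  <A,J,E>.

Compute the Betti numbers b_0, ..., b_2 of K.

b_0 = 1, b_1 = 1, b_2 = 0.

Take the total order A < B < D < E < F < G < J < L < M < N on the vertex set. Then K (dimension 2) consists of the simplices:

  0-simplices (10): A, B, D, E, F, G, J, L, M, N
  1-simplices (30): AB, AE, AF, AG, AJ, AM, BD, BE, BG, BL, BN, DF, DJ, DL, DM, DN, EF, EJ, EL, EN, FG, FJ, FM, FN, GJ, GL, GN, JL, JM, LN
  2-simplices (20): ABE, ABG, AEJ, AFG, AFM, AJM, BDL, BDN, BEL, BGN, DFM, DFN, DJL, DJM, EFJ, EFN, ELN, FGJ, GJL, GLN

so the chain groups are C_0 ≅ Z^10, C_1 ≅ Z^30, C_2 ≅ Z^20.

Boundary ∂_1: C_1 → C_0 maps an edge to its endpoints' difference, ∂[p,q] = q − p. For instance
  ∂DN = N − D.
The 10×30 boundary matrix has rank 9 and Smith normal form diag(1,1,1,1,1,1,1,1,1).

Boundary ∂_2: C_2 → C_1 acts by ∂[p,q,r] = [q,r] − [p,r] + [p,q]. For instance
  ∂ELN = LN − EN + EL,
  ∂AFG = FG − AG + AF.
This gives a 30×20 integer matrix of rank 20; reducing to Smith normal form yields diagonal entries (1,1,1,1,1,1,1,1,1,1,1,1,1,1,1,1,1,1,1,2).

Reading off H_k = ker ∂_k / im ∂_{k+1}:

  H_0: rank C_0 − rank ∂_1 = 10 − 9 = 1, and the invariant factors of ∂_1 are all 1, so H_0 ≅ Z.
  H_1: rank ker ∂_1 − rank ∂_2 = (30 − 9) − 20 = 1, and ∂_2 has invariant factor 2 > 1, so H_1 ≅ Z ⊕ Z/2Z.
  H_2: rank ker ∂_2 − rank ∂_3 = (20 − 20) − 0 = 0, and there is no ∂_3, so H_2 ≅ 0.

Hence the Betti numbers are b_0 = 1, b_1 = 1, b_2 = 0.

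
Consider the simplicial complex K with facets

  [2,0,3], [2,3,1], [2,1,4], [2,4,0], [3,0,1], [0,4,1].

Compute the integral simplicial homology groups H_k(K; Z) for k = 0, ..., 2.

Fix the vertex order 0 < 1 < 2 < 3 < 4 and write every simplex with vertices in increasing order. Then dim K = 2 and the simplices of K are:

  0-simplices (5): [0], [1], [2], [3], [4]
  1-simplices (9): [0,1], [0,2], [0,3], [0,4], [1,2], [1,3], [1,4], [2,3], [2,4]
  2-simplices (6): [0,1,3], [0,1,4], [0,2,3], [0,2,4], [1,2,3], [1,2,4]

giving chain groups C_0 ≅ Z^5, C_1 ≅ Z^9, C_2 ≅ Z^6.

∂_1: C_1 → C_0 is given by ∂[p,q] = [q] − [p].
The 5×9 boundary matrix has rank 4 and Smith normal form diag(1,1,1,1).

∂_2: C_2 → C_1 acts by ∂[p,q,r] = [q,r] − [p,r] + [p,q]. For instance
  ∂[1,2,4] = [2,4] − [1,4] + [1,2],
  ∂[0,2,3] = [2,3] − [0,3] + [0,2].
As a 9×6 matrix over Z this has rank 5, with invariant factors (1,1,1,1,1).

Now H_k = ker ∂_k / im ∂_{k+1}, so:

  H_0: rank C_0 − rank ∂_1 = 5 − 4 = 1, and the invariant factors of ∂_1 are all 1, so H_0 = Z.
  H_1: rank ker ∂_1 − rank ∂_2 = (9 − 4) − 5 = 0, and the invariant factors of ∂_2 are all 1, so H_1 = 0.
  H_2: rank ker ∂_2 − rank ∂_3 = (6 − 5) − 0 = 1, and there is no ∂_3, so H_2 = Z.

(K is a triangulation of the 2-sphere S^2.)

H_0 ≅ Z,  H_1 = 0,  H_2 ≅ Z.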